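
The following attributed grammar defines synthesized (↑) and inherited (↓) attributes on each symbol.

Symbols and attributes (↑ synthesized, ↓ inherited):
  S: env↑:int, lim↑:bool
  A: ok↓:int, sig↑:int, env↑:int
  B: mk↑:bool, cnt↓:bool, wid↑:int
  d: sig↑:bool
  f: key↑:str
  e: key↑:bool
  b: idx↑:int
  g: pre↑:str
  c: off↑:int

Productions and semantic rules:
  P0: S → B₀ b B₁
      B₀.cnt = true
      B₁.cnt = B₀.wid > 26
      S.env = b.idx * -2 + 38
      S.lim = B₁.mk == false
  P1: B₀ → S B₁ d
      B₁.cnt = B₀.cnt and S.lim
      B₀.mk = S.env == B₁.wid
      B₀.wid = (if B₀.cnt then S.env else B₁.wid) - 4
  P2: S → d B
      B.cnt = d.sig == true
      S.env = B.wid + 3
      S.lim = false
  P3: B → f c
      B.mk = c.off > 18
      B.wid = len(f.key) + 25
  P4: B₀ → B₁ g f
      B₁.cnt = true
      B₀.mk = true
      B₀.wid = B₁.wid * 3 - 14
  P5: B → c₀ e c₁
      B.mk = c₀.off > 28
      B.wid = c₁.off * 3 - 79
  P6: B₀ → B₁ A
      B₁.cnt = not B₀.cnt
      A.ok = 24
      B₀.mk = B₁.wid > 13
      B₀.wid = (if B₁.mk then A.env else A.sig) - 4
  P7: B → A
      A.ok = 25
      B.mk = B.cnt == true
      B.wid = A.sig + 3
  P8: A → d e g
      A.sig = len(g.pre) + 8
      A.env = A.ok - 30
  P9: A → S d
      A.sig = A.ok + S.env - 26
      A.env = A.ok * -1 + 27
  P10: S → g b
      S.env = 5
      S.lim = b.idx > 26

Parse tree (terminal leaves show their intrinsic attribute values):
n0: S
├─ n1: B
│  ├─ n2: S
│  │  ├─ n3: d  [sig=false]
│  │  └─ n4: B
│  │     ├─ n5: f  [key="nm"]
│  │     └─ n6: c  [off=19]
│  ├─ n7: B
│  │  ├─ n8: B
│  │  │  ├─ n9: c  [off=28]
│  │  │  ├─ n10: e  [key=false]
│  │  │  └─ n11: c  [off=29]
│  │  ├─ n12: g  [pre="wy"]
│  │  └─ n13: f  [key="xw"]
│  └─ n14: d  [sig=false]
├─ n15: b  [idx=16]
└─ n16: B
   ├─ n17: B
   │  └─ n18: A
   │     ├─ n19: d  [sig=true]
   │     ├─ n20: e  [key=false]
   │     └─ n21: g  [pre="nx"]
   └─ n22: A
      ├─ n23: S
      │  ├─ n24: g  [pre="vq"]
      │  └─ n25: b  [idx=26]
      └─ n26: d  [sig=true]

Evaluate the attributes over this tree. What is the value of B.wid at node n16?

1. n1.cnt = true  [true]
2. n3.sig = false  [terminal]
3. n4.cnt = false  [d.sig == true]
4. n5.key = "nm"  [terminal]
5. n6.off = 19  [terminal]
6. n4.mk = true  [c.off > 18]
7. n4.wid = 27  [len(f.key) + 25]
8. n2.env = 30  [B.wid + 3]
9. n2.lim = false  [false]
10. n7.cnt = false  [B₀.cnt and S.lim]
11. n8.cnt = true  [true]
12. n9.off = 28  [terminal]
13. n10.key = false  [terminal]
14. n11.off = 29  [terminal]
15. n8.mk = false  [c₀.off > 28]
16. n8.wid = 8  [c₁.off * 3 - 79]
17. n12.pre = "wy"  [terminal]
18. n13.key = "xw"  [terminal]
19. n7.mk = true  [true]
20. n7.wid = 10  [B₁.wid * 3 - 14]
21. n14.sig = false  [terminal]
22. n1.mk = false  [S.env == B₁.wid]
23. n1.wid = 26  [(if B₀.cnt then S.env else B₁.wid) - 4]
24. n15.idx = 16  [terminal]
25. n16.cnt = false  [B₀.wid > 26]
26. n17.cnt = true  [not B₀.cnt]
27. n18.ok = 25  [25]
28. n19.sig = true  [terminal]
29. n20.key = false  [terminal]
30. n21.pre = "nx"  [terminal]
31. n18.sig = 10  [len(g.pre) + 8]
32. n18.env = -5  [A.ok - 30]
33. n17.mk = true  [B.cnt == true]
34. n17.wid = 13  [A.sig + 3]
35. n22.ok = 24  [24]
36. n24.pre = "vq"  [terminal]
37. n25.idx = 26  [terminal]
38. n23.env = 5  [5]
39. n23.lim = false  [b.idx > 26]
40. n26.sig = true  [terminal]
41. n22.sig = 3  [A.ok + S.env - 26]
42. n22.env = 3  [A.ok * -1 + 27]
43. n16.mk = false  [B₁.wid > 13]
44. n16.wid = -1  [(if B₁.mk then A.env else A.sig) - 4]
45. n0.env = 6  [b.idx * -2 + 38]
46. n0.lim = true  [B₁.mk == false]

-1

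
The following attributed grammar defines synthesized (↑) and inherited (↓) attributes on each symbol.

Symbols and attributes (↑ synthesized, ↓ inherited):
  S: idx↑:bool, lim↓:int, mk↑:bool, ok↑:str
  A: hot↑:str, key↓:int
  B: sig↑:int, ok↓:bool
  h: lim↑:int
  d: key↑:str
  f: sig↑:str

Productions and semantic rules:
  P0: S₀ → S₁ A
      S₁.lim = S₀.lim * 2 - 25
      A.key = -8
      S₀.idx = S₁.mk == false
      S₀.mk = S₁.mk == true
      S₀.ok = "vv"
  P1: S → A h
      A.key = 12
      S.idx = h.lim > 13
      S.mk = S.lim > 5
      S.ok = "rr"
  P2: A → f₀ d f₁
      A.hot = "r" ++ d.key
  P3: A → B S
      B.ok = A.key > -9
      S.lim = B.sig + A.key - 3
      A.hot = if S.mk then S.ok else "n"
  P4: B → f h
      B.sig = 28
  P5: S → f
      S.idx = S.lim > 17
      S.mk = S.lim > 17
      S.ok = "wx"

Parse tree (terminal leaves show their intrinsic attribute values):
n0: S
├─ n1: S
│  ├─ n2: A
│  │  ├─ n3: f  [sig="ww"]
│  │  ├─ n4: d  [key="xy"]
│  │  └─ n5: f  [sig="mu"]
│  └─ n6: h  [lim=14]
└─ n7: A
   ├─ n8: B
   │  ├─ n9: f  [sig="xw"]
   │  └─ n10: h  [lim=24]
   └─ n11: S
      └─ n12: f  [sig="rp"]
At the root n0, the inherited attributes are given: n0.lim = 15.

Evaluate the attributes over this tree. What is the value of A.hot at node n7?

"n"

1. n0.lim = 15  [given at root]
2. n1.lim = 5  [S₀.lim * 2 - 25]
3. n2.key = 12  [12]
4. n3.sig = "ww"  [terminal]
5. n4.key = "xy"  [terminal]
6. n5.sig = "mu"  [terminal]
7. n2.hot = "rxy"  ["r" ++ d.key]
8. n6.lim = 14  [terminal]
9. n1.idx = true  [h.lim > 13]
10. n1.mk = false  [S.lim > 5]
11. n1.ok = "rr"  ["rr"]
12. n7.key = -8  [-8]
13. n8.ok = true  [A.key > -9]
14. n9.sig = "xw"  [terminal]
15. n10.lim = 24  [terminal]
16. n8.sig = 28  [28]
17. n11.lim = 17  [B.sig + A.key - 3]
18. n12.sig = "rp"  [terminal]
19. n11.idx = false  [S.lim > 17]
20. n11.mk = false  [S.lim > 17]
21. n11.ok = "wx"  ["wx"]
22. n7.hot = "n"  [if S.mk then S.ok else "n"]
23. n0.idx = true  [S₁.mk == false]
24. n0.mk = false  [S₁.mk == true]
25. n0.ok = "vv"  ["vv"]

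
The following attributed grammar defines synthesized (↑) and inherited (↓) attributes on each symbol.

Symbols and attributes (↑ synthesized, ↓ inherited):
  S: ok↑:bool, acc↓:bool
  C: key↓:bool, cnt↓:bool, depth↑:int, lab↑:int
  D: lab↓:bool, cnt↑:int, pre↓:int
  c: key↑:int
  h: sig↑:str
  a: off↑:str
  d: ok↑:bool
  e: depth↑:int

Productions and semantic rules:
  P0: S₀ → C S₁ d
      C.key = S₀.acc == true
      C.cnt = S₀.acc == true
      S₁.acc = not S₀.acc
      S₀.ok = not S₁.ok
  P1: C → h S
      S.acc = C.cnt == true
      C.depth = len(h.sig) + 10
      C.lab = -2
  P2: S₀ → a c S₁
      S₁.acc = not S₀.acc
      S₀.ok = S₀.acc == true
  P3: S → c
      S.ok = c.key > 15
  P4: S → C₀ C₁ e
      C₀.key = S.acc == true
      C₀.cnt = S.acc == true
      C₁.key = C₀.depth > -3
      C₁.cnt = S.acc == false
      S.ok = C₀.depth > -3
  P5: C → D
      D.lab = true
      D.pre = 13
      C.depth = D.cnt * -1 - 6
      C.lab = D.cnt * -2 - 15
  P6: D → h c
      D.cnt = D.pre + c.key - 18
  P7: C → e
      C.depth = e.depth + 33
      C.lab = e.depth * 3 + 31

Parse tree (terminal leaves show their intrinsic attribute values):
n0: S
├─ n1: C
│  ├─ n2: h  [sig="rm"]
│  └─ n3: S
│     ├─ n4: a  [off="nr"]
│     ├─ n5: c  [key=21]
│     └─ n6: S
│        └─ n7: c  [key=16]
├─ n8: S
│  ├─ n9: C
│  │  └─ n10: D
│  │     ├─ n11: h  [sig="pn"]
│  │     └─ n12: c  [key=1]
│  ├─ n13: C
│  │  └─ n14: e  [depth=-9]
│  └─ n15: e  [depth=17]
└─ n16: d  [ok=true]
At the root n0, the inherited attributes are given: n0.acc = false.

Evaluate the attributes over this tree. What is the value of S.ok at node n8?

1. n0.acc = false  [given at root]
2. n1.key = false  [S₀.acc == true]
3. n1.cnt = false  [S₀.acc == true]
4. n2.sig = "rm"  [terminal]
5. n3.acc = false  [C.cnt == true]
6. n4.off = "nr"  [terminal]
7. n5.key = 21  [terminal]
8. n6.acc = true  [not S₀.acc]
9. n7.key = 16  [terminal]
10. n6.ok = true  [c.key > 15]
11. n3.ok = false  [S₀.acc == true]
12. n1.depth = 12  [len(h.sig) + 10]
13. n1.lab = -2  [-2]
14. n8.acc = true  [not S₀.acc]
15. n9.key = true  [S.acc == true]
16. n9.cnt = true  [S.acc == true]
17. n10.lab = true  [true]
18. n10.pre = 13  [13]
19. n11.sig = "pn"  [terminal]
20. n12.key = 1  [terminal]
21. n10.cnt = -4  [D.pre + c.key - 18]
22. n9.depth = -2  [D.cnt * -1 - 6]
23. n9.lab = -7  [D.cnt * -2 - 15]
24. n13.key = true  [C₀.depth > -3]
25. n13.cnt = false  [S.acc == false]
26. n14.depth = -9  [terminal]
27. n13.depth = 24  [e.depth + 33]
28. n13.lab = 4  [e.depth * 3 + 31]
29. n15.depth = 17  [terminal]
30. n8.ok = true  [C₀.depth > -3]
31. n16.ok = true  [terminal]
32. n0.ok = false  [not S₁.ok]

true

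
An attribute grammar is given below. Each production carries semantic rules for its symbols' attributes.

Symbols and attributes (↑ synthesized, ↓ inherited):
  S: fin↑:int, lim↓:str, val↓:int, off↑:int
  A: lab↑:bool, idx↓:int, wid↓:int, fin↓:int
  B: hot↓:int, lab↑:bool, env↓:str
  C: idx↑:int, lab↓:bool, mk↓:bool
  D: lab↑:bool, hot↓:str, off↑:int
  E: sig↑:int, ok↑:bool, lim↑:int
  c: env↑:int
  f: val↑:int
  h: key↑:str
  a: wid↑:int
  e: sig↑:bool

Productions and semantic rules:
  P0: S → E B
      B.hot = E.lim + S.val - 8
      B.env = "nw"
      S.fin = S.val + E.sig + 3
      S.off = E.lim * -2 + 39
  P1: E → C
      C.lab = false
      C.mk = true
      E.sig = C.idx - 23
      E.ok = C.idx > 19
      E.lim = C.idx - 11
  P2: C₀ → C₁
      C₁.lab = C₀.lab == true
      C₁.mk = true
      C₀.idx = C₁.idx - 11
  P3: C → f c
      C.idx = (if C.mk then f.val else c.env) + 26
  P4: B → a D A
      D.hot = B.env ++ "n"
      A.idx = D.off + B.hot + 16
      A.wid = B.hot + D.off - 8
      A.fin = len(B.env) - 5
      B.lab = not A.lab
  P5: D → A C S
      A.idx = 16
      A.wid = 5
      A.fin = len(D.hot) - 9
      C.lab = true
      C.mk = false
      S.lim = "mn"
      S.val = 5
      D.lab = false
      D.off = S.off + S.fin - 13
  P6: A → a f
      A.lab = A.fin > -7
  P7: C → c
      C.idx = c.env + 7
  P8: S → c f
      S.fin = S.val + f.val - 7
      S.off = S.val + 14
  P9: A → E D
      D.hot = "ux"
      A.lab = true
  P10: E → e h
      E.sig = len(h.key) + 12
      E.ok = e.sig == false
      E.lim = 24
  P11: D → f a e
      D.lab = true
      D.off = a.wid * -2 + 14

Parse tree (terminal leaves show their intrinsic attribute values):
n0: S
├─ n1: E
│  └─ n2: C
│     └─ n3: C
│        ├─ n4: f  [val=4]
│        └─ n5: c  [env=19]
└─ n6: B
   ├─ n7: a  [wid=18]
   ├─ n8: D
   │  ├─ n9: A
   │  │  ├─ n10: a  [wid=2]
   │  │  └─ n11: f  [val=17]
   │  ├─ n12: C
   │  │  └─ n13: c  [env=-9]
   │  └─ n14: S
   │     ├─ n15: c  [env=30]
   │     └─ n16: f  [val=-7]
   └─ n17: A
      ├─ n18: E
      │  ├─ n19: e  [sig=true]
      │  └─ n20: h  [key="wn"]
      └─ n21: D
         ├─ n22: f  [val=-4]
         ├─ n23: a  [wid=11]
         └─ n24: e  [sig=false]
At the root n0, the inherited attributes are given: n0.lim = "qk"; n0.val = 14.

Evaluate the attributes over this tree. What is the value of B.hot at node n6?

1. n0.lim = "qk"  [given at root]
2. n0.val = 14  [given at root]
3. n2.lab = false  [false]
4. n2.mk = true  [true]
5. n3.lab = false  [C₀.lab == true]
6. n3.mk = true  [true]
7. n4.val = 4  [terminal]
8. n5.env = 19  [terminal]
9. n3.idx = 30  [(if C.mk then f.val else c.env) + 26]
10. n2.idx = 19  [C₁.idx - 11]
11. n1.sig = -4  [C.idx - 23]
12. n1.ok = false  [C.idx > 19]
13. n1.lim = 8  [C.idx - 11]
14. n6.hot = 14  [E.lim + S.val - 8]
15. n6.env = "nw"  ["nw"]
16. n7.wid = 18  [terminal]
17. n8.hot = "nwn"  [B.env ++ "n"]
18. n9.idx = 16  [16]
19. n9.wid = 5  [5]
20. n9.fin = -6  [len(D.hot) - 9]
21. n10.wid = 2  [terminal]
22. n11.val = 17  [terminal]
23. n9.lab = true  [A.fin > -7]
24. n12.lab = true  [true]
25. n12.mk = false  [false]
26. n13.env = -9  [terminal]
27. n12.idx = -2  [c.env + 7]
28. n14.lim = "mn"  ["mn"]
29. n14.val = 5  [5]
30. n15.env = 30  [terminal]
31. n16.val = -7  [terminal]
32. n14.fin = -9  [S.val + f.val - 7]
33. n14.off = 19  [S.val + 14]
34. n8.lab = false  [false]
35. n8.off = -3  [S.off + S.fin - 13]
36. n17.idx = 27  [D.off + B.hot + 16]
37. n17.wid = 3  [B.hot + D.off - 8]
38. n17.fin = -3  [len(B.env) - 5]
39. n19.sig = true  [terminal]
40. n20.key = "wn"  [terminal]
41. n18.sig = 14  [len(h.key) + 12]
42. n18.ok = false  [e.sig == false]
43. n18.lim = 24  [24]
44. n21.hot = "ux"  ["ux"]
45. n22.val = -4  [terminal]
46. n23.wid = 11  [terminal]
47. n24.sig = false  [terminal]
48. n21.lab = true  [true]
49. n21.off = -8  [a.wid * -2 + 14]
50. n17.lab = true  [true]
51. n6.lab = false  [not A.lab]
52. n0.fin = 13  [S.val + E.sig + 3]
53. n0.off = 23  [E.lim * -2 + 39]

14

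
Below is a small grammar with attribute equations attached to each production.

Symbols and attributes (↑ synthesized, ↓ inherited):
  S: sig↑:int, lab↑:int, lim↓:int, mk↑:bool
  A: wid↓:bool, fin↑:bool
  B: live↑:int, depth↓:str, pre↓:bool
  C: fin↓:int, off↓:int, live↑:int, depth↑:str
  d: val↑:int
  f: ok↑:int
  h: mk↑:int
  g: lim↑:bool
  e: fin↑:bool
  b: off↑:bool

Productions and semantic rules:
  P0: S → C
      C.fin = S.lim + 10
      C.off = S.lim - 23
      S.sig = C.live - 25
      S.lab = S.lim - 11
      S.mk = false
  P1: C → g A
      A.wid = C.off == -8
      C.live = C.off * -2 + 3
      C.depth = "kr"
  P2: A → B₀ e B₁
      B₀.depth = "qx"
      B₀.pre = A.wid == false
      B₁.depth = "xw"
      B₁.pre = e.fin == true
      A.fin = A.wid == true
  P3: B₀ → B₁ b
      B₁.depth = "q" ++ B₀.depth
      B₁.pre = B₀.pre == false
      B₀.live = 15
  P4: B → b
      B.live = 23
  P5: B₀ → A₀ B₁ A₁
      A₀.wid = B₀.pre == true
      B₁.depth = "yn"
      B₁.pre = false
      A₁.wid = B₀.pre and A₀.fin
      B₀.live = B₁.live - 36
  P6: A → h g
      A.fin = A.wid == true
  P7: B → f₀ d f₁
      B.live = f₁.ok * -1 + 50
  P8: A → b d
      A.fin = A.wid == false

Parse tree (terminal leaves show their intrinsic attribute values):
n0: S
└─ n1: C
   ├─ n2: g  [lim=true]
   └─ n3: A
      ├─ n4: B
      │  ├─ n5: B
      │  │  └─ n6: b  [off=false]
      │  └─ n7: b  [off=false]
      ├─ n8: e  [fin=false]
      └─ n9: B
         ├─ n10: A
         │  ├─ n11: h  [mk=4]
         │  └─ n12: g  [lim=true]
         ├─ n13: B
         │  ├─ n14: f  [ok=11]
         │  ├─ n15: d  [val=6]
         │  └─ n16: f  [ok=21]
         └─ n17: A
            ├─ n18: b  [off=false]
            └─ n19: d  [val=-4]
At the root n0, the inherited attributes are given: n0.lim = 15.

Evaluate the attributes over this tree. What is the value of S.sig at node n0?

-6

1. n0.lim = 15  [given at root]
2. n1.fin = 25  [S.lim + 10]
3. n1.off = -8  [S.lim - 23]
4. n2.lim = true  [terminal]
5. n3.wid = true  [C.off == -8]
6. n4.depth = "qx"  ["qx"]
7. n4.pre = false  [A.wid == false]
8. n5.depth = "qqx"  ["q" ++ B₀.depth]
9. n5.pre = true  [B₀.pre == false]
10. n6.off = false  [terminal]
11. n5.live = 23  [23]
12. n7.off = false  [terminal]
13. n4.live = 15  [15]
14. n8.fin = false  [terminal]
15. n9.depth = "xw"  ["xw"]
16. n9.pre = false  [e.fin == true]
17. n10.wid = false  [B₀.pre == true]
18. n11.mk = 4  [terminal]
19. n12.lim = true  [terminal]
20. n10.fin = false  [A.wid == true]
21. n13.depth = "yn"  ["yn"]
22. n13.pre = false  [false]
23. n14.ok = 11  [terminal]
24. n15.val = 6  [terminal]
25. n16.ok = 21  [terminal]
26. n13.live = 29  [f₁.ok * -1 + 50]
27. n17.wid = false  [B₀.pre and A₀.fin]
28. n18.off = false  [terminal]
29. n19.val = -4  [terminal]
30. n17.fin = true  [A.wid == false]
31. n9.live = -7  [B₁.live - 36]
32. n3.fin = true  [A.wid == true]
33. n1.live = 19  [C.off * -2 + 3]
34. n1.depth = "kr"  ["kr"]
35. n0.sig = -6  [C.live - 25]
36. n0.lab = 4  [S.lim - 11]
37. n0.mk = false  [false]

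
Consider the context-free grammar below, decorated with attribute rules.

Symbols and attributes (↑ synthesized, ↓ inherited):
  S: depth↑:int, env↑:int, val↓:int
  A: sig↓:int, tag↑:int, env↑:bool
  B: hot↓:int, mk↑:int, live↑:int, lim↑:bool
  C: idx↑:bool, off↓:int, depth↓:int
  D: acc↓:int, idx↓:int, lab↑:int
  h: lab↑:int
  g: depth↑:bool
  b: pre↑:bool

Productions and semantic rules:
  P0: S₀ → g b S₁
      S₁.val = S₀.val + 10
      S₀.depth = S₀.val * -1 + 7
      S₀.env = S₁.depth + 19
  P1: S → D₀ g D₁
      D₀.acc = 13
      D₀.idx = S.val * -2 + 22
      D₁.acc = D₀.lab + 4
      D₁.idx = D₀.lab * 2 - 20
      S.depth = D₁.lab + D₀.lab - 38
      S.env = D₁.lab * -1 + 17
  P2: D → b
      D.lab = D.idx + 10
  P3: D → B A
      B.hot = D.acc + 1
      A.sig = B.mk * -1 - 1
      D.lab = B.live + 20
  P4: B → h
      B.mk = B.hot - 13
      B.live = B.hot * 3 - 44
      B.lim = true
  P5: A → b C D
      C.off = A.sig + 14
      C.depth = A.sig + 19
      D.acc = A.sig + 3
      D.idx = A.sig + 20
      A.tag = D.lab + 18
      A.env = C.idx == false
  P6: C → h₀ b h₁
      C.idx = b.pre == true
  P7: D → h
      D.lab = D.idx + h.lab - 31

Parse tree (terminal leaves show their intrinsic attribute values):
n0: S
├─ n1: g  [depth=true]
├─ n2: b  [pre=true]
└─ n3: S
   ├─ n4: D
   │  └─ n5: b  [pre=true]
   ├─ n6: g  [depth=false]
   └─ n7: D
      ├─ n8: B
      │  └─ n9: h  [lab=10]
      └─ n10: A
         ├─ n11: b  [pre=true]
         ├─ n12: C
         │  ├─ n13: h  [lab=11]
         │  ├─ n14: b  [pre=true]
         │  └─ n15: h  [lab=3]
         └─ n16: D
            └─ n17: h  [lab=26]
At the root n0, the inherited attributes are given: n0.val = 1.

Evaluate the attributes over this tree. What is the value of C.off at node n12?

1. n0.val = 1  [given at root]
2. n1.depth = true  [terminal]
3. n2.pre = true  [terminal]
4. n3.val = 11  [S₀.val + 10]
5. n4.acc = 13  [13]
6. n4.idx = 0  [S.val * -2 + 22]
7. n5.pre = true  [terminal]
8. n4.lab = 10  [D.idx + 10]
9. n6.depth = false  [terminal]
10. n7.acc = 14  [D₀.lab + 4]
11. n7.idx = 0  [D₀.lab * 2 - 20]
12. n8.hot = 15  [D.acc + 1]
13. n9.lab = 10  [terminal]
14. n8.mk = 2  [B.hot - 13]
15. n8.live = 1  [B.hot * 3 - 44]
16. n8.lim = true  [true]
17. n10.sig = -3  [B.mk * -1 - 1]
18. n11.pre = true  [terminal]
19. n12.off = 11  [A.sig + 14]
20. n12.depth = 16  [A.sig + 19]
21. n13.lab = 11  [terminal]
22. n14.pre = true  [terminal]
23. n15.lab = 3  [terminal]
24. n12.idx = true  [b.pre == true]
25. n16.acc = 0  [A.sig + 3]
26. n16.idx = 17  [A.sig + 20]
27. n17.lab = 26  [terminal]
28. n16.lab = 12  [D.idx + h.lab - 31]
29. n10.tag = 30  [D.lab + 18]
30. n10.env = false  [C.idx == false]
31. n7.lab = 21  [B.live + 20]
32. n3.depth = -7  [D₁.lab + D₀.lab - 38]
33. n3.env = -4  [D₁.lab * -1 + 17]
34. n0.depth = 6  [S₀.val * -1 + 7]
35. n0.env = 12  [S₁.depth + 19]

11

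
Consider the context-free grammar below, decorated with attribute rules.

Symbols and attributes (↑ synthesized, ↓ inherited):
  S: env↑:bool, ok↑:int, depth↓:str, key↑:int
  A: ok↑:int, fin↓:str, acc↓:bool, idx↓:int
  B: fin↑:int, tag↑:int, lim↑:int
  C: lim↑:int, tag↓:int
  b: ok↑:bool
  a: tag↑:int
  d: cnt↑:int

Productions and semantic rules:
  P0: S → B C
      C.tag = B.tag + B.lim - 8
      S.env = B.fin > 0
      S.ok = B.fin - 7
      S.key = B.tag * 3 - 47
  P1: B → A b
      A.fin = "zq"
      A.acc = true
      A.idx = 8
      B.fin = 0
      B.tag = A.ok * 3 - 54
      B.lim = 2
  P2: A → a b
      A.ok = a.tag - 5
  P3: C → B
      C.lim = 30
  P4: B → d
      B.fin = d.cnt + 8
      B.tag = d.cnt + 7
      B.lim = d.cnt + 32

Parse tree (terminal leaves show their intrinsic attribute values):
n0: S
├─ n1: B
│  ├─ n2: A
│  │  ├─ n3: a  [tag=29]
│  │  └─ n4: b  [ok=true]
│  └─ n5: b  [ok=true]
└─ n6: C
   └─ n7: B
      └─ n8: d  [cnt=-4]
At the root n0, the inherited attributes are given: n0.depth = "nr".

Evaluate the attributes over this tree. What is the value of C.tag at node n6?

12

1. n0.depth = "nr"  [given at root]
2. n2.fin = "zq"  ["zq"]
3. n2.acc = true  [true]
4. n2.idx = 8  [8]
5. n3.tag = 29  [terminal]
6. n4.ok = true  [terminal]
7. n2.ok = 24  [a.tag - 5]
8. n5.ok = true  [terminal]
9. n1.fin = 0  [0]
10. n1.tag = 18  [A.ok * 3 - 54]
11. n1.lim = 2  [2]
12. n6.tag = 12  [B.tag + B.lim - 8]
13. n8.cnt = -4  [terminal]
14. n7.fin = 4  [d.cnt + 8]
15. n7.tag = 3  [d.cnt + 7]
16. n7.lim = 28  [d.cnt + 32]
17. n6.lim = 30  [30]
18. n0.env = false  [B.fin > 0]
19. n0.ok = -7  [B.fin - 7]
20. n0.key = 7  [B.tag * 3 - 47]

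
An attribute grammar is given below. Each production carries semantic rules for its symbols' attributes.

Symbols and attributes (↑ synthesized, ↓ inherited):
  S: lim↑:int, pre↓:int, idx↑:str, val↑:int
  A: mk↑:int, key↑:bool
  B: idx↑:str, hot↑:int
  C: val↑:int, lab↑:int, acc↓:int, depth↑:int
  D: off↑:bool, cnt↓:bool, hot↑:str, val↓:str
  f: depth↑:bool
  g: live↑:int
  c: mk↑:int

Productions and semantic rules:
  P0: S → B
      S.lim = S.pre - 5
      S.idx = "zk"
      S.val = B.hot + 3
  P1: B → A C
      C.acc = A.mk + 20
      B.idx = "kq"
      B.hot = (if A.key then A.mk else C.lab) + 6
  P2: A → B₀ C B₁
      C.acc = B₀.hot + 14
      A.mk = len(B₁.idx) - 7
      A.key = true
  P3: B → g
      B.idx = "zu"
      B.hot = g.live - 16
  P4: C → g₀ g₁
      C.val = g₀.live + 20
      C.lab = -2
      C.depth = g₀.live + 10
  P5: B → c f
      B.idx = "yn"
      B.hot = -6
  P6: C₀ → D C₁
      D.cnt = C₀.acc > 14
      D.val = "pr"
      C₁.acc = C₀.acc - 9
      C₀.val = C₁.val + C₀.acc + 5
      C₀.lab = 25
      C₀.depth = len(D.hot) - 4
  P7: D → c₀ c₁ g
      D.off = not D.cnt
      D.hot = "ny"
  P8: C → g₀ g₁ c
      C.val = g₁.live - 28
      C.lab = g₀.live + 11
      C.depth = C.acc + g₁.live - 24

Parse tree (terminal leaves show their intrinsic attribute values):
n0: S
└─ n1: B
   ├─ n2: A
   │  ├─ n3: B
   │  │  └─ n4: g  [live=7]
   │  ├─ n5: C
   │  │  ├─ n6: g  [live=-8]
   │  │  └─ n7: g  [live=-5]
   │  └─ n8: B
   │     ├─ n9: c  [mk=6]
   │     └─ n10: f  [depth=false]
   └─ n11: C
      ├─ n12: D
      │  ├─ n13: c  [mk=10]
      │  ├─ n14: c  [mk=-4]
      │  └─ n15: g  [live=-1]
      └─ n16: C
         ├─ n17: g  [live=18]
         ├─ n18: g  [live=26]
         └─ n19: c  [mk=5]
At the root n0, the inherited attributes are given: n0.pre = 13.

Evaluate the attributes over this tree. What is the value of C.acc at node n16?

1. n0.pre = 13  [given at root]
2. n4.live = 7  [terminal]
3. n3.idx = "zu"  ["zu"]
4. n3.hot = -9  [g.live - 16]
5. n5.acc = 5  [B₀.hot + 14]
6. n6.live = -8  [terminal]
7. n7.live = -5  [terminal]
8. n5.val = 12  [g₀.live + 20]
9. n5.lab = -2  [-2]
10. n5.depth = 2  [g₀.live + 10]
11. n9.mk = 6  [terminal]
12. n10.depth = false  [terminal]
13. n8.idx = "yn"  ["yn"]
14. n8.hot = -6  [-6]
15. n2.mk = -5  [len(B₁.idx) - 7]
16. n2.key = true  [true]
17. n11.acc = 15  [A.mk + 20]
18. n12.cnt = true  [C₀.acc > 14]
19. n12.val = "pr"  ["pr"]
20. n13.mk = 10  [terminal]
21. n14.mk = -4  [terminal]
22. n15.live = -1  [terminal]
23. n12.off = false  [not D.cnt]
24. n12.hot = "ny"  ["ny"]
25. n16.acc = 6  [C₀.acc - 9]
26. n17.live = 18  [terminal]
27. n18.live = 26  [terminal]
28. n19.mk = 5  [terminal]
29. n16.val = -2  [g₁.live - 28]
30. n16.lab = 29  [g₀.live + 11]
31. n16.depth = 8  [C.acc + g₁.live - 24]
32. n11.val = 18  [C₁.val + C₀.acc + 5]
33. n11.lab = 25  [25]
34. n11.depth = -2  [len(D.hot) - 4]
35. n1.idx = "kq"  ["kq"]
36. n1.hot = 1  [(if A.key then A.mk else C.lab) + 6]
37. n0.lim = 8  [S.pre - 5]
38. n0.idx = "zk"  ["zk"]
39. n0.val = 4  [B.hot + 3]

6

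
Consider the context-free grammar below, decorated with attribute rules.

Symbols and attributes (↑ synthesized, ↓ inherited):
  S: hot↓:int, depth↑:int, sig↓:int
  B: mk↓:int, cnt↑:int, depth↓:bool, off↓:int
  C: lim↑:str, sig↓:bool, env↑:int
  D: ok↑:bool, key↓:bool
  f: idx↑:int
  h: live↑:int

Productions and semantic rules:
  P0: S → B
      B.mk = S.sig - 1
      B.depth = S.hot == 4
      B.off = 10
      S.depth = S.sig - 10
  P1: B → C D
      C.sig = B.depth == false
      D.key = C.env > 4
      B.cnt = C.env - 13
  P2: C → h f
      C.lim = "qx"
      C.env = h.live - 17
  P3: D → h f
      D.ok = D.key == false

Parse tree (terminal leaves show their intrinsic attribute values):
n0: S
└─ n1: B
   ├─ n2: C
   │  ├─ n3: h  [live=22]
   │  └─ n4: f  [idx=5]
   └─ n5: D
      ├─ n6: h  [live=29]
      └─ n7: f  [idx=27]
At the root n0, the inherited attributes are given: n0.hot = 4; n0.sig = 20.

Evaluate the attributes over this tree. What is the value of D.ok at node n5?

false

1. n0.hot = 4  [given at root]
2. n0.sig = 20  [given at root]
3. n1.mk = 19  [S.sig - 1]
4. n1.depth = true  [S.hot == 4]
5. n1.off = 10  [10]
6. n2.sig = false  [B.depth == false]
7. n3.live = 22  [terminal]
8. n4.idx = 5  [terminal]
9. n2.lim = "qx"  ["qx"]
10. n2.env = 5  [h.live - 17]
11. n5.key = true  [C.env > 4]
12. n6.live = 29  [terminal]
13. n7.idx = 27  [terminal]
14. n5.ok = false  [D.key == false]
15. n1.cnt = -8  [C.env - 13]
16. n0.depth = 10  [S.sig - 10]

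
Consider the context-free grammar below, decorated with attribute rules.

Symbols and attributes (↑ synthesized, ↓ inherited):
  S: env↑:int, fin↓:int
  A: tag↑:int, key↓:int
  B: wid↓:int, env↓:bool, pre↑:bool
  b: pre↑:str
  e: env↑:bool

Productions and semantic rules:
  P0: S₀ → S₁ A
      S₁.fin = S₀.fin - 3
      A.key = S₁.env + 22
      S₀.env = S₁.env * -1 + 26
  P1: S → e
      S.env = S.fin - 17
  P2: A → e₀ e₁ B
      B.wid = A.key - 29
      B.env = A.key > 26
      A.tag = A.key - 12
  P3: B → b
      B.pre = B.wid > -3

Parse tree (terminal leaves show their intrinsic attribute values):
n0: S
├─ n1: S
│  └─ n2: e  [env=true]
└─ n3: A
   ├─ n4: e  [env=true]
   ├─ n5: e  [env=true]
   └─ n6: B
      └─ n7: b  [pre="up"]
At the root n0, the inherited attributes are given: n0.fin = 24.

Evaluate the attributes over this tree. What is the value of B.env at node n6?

1. n0.fin = 24  [given at root]
2. n1.fin = 21  [S₀.fin - 3]
3. n2.env = true  [terminal]
4. n1.env = 4  [S.fin - 17]
5. n3.key = 26  [S₁.env + 22]
6. n4.env = true  [terminal]
7. n5.env = true  [terminal]
8. n6.wid = -3  [A.key - 29]
9. n6.env = false  [A.key > 26]
10. n7.pre = "up"  [terminal]
11. n6.pre = false  [B.wid > -3]
12. n3.tag = 14  [A.key - 12]
13. n0.env = 22  [S₁.env * -1 + 26]

false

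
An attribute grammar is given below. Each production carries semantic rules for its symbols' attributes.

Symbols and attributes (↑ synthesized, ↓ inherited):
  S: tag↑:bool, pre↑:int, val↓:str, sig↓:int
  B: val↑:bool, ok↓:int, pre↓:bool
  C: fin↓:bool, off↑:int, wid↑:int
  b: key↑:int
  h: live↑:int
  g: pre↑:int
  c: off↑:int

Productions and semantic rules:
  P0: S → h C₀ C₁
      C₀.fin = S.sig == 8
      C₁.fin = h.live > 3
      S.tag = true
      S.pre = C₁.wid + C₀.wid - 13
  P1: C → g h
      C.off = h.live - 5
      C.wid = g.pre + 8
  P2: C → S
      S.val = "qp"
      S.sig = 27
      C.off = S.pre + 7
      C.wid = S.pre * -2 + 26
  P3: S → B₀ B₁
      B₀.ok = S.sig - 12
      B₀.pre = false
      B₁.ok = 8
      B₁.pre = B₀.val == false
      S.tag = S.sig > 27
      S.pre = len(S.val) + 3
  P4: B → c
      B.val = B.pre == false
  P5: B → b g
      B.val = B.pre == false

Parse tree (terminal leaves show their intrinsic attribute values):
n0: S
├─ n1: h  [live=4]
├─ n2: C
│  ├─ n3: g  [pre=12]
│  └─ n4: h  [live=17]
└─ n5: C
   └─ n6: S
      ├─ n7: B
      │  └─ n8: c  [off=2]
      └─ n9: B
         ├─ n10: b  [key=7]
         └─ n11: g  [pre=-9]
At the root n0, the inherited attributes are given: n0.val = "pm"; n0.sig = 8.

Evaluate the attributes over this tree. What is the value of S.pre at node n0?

1. n0.val = "pm"  [given at root]
2. n0.sig = 8  [given at root]
3. n1.live = 4  [terminal]
4. n2.fin = true  [S.sig == 8]
5. n3.pre = 12  [terminal]
6. n4.live = 17  [terminal]
7. n2.off = 12  [h.live - 5]
8. n2.wid = 20  [g.pre + 8]
9. n5.fin = true  [h.live > 3]
10. n6.val = "qp"  ["qp"]
11. n6.sig = 27  [27]
12. n7.ok = 15  [S.sig - 12]
13. n7.pre = false  [false]
14. n8.off = 2  [terminal]
15. n7.val = true  [B.pre == false]
16. n9.ok = 8  [8]
17. n9.pre = false  [B₀.val == false]
18. n10.key = 7  [terminal]
19. n11.pre = -9  [terminal]
20. n9.val = true  [B.pre == false]
21. n6.tag = false  [S.sig > 27]
22. n6.pre = 5  [len(S.val) + 3]
23. n5.off = 12  [S.pre + 7]
24. n5.wid = 16  [S.pre * -2 + 26]
25. n0.tag = true  [true]
26. n0.pre = 23  [C₁.wid + C₀.wid - 13]

23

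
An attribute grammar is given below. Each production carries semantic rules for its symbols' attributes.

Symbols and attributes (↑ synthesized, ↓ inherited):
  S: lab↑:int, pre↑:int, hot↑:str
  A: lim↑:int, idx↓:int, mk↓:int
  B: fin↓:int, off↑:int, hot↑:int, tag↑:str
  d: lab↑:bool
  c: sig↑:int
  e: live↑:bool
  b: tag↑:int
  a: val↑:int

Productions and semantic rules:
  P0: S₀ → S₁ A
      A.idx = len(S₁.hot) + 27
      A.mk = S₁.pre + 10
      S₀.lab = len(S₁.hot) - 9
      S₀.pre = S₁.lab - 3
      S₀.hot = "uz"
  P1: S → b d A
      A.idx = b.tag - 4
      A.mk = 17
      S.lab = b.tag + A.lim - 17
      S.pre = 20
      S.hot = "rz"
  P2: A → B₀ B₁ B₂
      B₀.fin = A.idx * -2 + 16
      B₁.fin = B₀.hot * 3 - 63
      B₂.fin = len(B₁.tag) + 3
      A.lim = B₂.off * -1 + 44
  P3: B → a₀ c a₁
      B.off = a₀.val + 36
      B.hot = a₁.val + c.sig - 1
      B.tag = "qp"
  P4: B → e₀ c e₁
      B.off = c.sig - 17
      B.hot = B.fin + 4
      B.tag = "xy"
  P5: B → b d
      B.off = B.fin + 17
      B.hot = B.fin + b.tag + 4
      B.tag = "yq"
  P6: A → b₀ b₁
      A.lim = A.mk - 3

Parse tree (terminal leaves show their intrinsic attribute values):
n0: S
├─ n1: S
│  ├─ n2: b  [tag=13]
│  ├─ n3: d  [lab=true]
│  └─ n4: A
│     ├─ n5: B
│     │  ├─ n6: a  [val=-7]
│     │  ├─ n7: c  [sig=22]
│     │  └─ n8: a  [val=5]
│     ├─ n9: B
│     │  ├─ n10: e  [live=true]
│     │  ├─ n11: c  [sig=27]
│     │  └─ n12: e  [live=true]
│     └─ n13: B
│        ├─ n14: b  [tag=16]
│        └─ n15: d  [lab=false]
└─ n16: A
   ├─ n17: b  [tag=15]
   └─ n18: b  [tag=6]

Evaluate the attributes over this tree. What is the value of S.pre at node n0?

1. n2.tag = 13  [terminal]
2. n3.lab = true  [terminal]
3. n4.idx = 9  [b.tag - 4]
4. n4.mk = 17  [17]
5. n5.fin = -2  [A.idx * -2 + 16]
6. n6.val = -7  [terminal]
7. n7.sig = 22  [terminal]
8. n8.val = 5  [terminal]
9. n5.off = 29  [a₀.val + 36]
10. n5.hot = 26  [a₁.val + c.sig - 1]
11. n5.tag = "qp"  ["qp"]
12. n9.fin = 15  [B₀.hot * 3 - 63]
13. n10.live = true  [terminal]
14. n11.sig = 27  [terminal]
15. n12.live = true  [terminal]
16. n9.off = 10  [c.sig - 17]
17. n9.hot = 19  [B.fin + 4]
18. n9.tag = "xy"  ["xy"]
19. n13.fin = 5  [len(B₁.tag) + 3]
20. n14.tag = 16  [terminal]
21. n15.lab = false  [terminal]
22. n13.off = 22  [B.fin + 17]
23. n13.hot = 25  [B.fin + b.tag + 4]
24. n13.tag = "yq"  ["yq"]
25. n4.lim = 22  [B₂.off * -1 + 44]
26. n1.lab = 18  [b.tag + A.lim - 17]
27. n1.pre = 20  [20]
28. n1.hot = "rz"  ["rz"]
29. n16.idx = 29  [len(S₁.hot) + 27]
30. n16.mk = 30  [S₁.pre + 10]
31. n17.tag = 15  [terminal]
32. n18.tag = 6  [terminal]
33. n16.lim = 27  [A.mk - 3]
34. n0.lab = -7  [len(S₁.hot) - 9]
35. n0.pre = 15  [S₁.lab - 3]
36. n0.hot = "uz"  ["uz"]

15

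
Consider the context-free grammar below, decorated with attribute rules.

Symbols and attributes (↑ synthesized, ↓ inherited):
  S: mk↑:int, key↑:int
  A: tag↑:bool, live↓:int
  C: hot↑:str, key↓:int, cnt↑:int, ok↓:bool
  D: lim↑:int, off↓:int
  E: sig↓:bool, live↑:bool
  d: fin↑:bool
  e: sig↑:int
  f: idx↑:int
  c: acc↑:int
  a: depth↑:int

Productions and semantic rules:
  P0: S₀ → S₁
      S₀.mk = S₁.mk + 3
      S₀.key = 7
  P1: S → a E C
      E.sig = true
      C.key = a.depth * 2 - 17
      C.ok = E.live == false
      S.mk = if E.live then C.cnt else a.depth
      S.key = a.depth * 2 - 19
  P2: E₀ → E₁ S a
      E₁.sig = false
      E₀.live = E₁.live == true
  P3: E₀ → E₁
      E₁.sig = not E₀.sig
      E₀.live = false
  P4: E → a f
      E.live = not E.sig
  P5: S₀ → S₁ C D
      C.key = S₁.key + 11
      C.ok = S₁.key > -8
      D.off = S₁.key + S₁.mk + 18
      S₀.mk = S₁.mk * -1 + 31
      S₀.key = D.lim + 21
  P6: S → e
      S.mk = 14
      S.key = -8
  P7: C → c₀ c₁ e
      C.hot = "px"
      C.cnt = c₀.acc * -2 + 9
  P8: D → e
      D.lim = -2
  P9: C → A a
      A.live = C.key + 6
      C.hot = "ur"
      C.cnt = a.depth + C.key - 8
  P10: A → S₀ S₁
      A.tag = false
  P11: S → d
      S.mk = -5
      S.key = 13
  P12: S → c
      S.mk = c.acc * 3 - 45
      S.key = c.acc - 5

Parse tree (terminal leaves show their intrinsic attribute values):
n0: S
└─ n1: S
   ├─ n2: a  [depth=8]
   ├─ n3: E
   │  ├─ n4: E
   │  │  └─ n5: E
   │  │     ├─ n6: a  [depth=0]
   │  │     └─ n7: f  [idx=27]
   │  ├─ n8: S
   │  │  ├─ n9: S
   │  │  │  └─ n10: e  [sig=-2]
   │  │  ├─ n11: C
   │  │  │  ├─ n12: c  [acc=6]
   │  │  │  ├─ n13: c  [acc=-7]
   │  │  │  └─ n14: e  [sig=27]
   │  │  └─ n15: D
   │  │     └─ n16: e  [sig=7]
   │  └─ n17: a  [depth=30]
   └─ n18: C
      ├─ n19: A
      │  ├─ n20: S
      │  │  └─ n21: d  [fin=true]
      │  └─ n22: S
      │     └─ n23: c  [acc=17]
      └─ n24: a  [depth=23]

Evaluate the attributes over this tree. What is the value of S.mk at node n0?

1. n2.depth = 8  [terminal]
2. n3.sig = true  [true]
3. n4.sig = false  [false]
4. n5.sig = true  [not E₀.sig]
5. n6.depth = 0  [terminal]
6. n7.idx = 27  [terminal]
7. n5.live = false  [not E.sig]
8. n4.live = false  [false]
9. n10.sig = -2  [terminal]
10. n9.mk = 14  [14]
11. n9.key = -8  [-8]
12. n11.key = 3  [S₁.key + 11]
13. n11.ok = false  [S₁.key > -8]
14. n12.acc = 6  [terminal]
15. n13.acc = -7  [terminal]
16. n14.sig = 27  [terminal]
17. n11.hot = "px"  ["px"]
18. n11.cnt = -3  [c₀.acc * -2 + 9]
19. n15.off = 24  [S₁.key + S₁.mk + 18]
20. n16.sig = 7  [terminal]
21. n15.lim = -2  [-2]
22. n8.mk = 17  [S₁.mk * -1 + 31]
23. n8.key = 19  [D.lim + 21]
24. n17.depth = 30  [terminal]
25. n3.live = false  [E₁.live == true]
26. n18.key = -1  [a.depth * 2 - 17]
27. n18.ok = true  [E.live == false]
28. n19.live = 5  [C.key + 6]
29. n21.fin = true  [terminal]
30. n20.mk = -5  [-5]
31. n20.key = 13  [13]
32. n23.acc = 17  [terminal]
33. n22.mk = 6  [c.acc * 3 - 45]
34. n22.key = 12  [c.acc - 5]
35. n19.tag = false  [false]
36. n24.depth = 23  [terminal]
37. n18.hot = "ur"  ["ur"]
38. n18.cnt = 14  [a.depth + C.key - 8]
39. n1.mk = 8  [if E.live then C.cnt else a.depth]
40. n1.key = -3  [a.depth * 2 - 19]
41. n0.mk = 11  [S₁.mk + 3]
42. n0.key = 7  [7]

11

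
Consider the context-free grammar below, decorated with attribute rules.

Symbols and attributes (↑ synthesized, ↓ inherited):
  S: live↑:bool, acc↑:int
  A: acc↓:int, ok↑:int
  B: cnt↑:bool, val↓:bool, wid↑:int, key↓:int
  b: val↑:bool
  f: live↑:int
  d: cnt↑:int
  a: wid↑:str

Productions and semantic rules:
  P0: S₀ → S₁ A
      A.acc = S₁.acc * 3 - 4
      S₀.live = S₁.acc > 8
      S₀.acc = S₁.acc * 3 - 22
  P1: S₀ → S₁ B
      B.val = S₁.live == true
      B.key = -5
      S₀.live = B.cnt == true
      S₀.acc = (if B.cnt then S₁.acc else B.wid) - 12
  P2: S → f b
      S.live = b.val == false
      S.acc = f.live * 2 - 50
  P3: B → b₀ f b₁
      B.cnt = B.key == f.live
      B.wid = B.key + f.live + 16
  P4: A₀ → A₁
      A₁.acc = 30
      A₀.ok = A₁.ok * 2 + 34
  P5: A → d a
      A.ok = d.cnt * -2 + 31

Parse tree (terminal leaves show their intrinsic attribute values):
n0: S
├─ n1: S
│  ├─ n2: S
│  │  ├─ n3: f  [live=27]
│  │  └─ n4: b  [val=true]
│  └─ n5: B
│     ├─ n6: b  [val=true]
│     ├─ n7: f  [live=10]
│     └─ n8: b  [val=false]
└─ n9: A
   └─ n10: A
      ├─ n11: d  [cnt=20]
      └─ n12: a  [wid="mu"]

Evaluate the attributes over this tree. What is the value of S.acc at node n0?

1. n3.live = 27  [terminal]
2. n4.val = true  [terminal]
3. n2.live = false  [b.val == false]
4. n2.acc = 4  [f.live * 2 - 50]
5. n5.val = false  [S₁.live == true]
6. n5.key = -5  [-5]
7. n6.val = true  [terminal]
8. n7.live = 10  [terminal]
9. n8.val = false  [terminal]
10. n5.cnt = false  [B.key == f.live]
11. n5.wid = 21  [B.key + f.live + 16]
12. n1.live = false  [B.cnt == true]
13. n1.acc = 9  [(if B.cnt then S₁.acc else B.wid) - 12]
14. n9.acc = 23  [S₁.acc * 3 - 4]
15. n10.acc = 30  [30]
16. n11.cnt = 20  [terminal]
17. n12.wid = "mu"  [terminal]
18. n10.ok = -9  [d.cnt * -2 + 31]
19. n9.ok = 16  [A₁.ok * 2 + 34]
20. n0.live = true  [S₁.acc > 8]
21. n0.acc = 5  [S₁.acc * 3 - 22]

5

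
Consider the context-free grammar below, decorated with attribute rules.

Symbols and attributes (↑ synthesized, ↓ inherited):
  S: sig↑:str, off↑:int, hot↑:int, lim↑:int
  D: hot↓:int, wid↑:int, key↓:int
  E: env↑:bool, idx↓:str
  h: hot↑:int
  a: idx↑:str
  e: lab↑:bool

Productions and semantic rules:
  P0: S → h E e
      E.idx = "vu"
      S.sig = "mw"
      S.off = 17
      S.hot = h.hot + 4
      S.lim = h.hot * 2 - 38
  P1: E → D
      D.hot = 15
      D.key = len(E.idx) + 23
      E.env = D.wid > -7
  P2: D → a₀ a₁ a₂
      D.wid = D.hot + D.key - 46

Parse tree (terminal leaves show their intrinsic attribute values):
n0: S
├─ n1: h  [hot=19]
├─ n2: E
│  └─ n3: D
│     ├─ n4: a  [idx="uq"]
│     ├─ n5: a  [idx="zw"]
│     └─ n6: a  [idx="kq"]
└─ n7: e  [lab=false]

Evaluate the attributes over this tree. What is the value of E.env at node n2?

1. n1.hot = 19  [terminal]
2. n2.idx = "vu"  ["vu"]
3. n3.hot = 15  [15]
4. n3.key = 25  [len(E.idx) + 23]
5. n4.idx = "uq"  [terminal]
6. n5.idx = "zw"  [terminal]
7. n6.idx = "kq"  [terminal]
8. n3.wid = -6  [D.hot + D.key - 46]
9. n2.env = true  [D.wid > -7]
10. n7.lab = false  [terminal]
11. n0.sig = "mw"  ["mw"]
12. n0.off = 17  [17]
13. n0.hot = 23  [h.hot + 4]
14. n0.lim = 0  [h.hot * 2 - 38]

true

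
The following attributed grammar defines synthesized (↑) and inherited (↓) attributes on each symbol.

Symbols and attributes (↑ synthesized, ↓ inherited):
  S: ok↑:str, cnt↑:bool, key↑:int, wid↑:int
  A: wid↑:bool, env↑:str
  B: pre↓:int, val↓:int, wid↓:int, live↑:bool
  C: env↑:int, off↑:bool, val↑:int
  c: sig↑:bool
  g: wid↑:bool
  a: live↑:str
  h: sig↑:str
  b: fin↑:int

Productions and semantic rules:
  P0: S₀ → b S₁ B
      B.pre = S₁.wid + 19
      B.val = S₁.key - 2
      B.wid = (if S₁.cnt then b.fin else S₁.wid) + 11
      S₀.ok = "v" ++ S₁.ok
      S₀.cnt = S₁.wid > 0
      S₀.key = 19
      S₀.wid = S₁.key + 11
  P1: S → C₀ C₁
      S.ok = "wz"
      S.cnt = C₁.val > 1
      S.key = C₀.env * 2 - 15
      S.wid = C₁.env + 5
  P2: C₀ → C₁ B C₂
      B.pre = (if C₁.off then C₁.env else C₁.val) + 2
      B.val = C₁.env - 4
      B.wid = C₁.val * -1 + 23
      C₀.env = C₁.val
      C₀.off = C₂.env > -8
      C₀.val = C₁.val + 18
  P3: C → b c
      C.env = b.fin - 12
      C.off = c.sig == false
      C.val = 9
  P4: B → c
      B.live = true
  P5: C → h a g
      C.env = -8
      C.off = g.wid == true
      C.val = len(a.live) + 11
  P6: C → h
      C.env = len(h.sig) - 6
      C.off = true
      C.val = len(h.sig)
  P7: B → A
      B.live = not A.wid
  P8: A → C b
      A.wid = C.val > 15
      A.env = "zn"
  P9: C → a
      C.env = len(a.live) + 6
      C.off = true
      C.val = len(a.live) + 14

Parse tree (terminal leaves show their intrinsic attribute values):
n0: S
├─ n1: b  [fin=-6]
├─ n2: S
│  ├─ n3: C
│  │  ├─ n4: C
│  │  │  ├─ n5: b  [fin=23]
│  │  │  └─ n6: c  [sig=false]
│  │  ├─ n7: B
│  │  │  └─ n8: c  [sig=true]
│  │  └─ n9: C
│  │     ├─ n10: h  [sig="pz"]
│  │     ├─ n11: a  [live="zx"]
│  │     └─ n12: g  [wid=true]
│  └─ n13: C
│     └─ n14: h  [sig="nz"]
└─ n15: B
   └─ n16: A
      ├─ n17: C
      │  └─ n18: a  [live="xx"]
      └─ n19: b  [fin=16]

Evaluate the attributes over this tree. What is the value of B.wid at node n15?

1. n1.fin = -6  [terminal]
2. n5.fin = 23  [terminal]
3. n6.sig = false  [terminal]
4. n4.env = 11  [b.fin - 12]
5. n4.off = true  [c.sig == false]
6. n4.val = 9  [9]
7. n7.pre = 13  [(if C₁.off then C₁.env else C₁.val) + 2]
8. n7.val = 7  [C₁.env - 4]
9. n7.wid = 14  [C₁.val * -1 + 23]
10. n8.sig = true  [terminal]
11. n7.live = true  [true]
12. n10.sig = "pz"  [terminal]
13. n11.live = "zx"  [terminal]
14. n12.wid = true  [terminal]
15. n9.env = -8  [-8]
16. n9.off = true  [g.wid == true]
17. n9.val = 13  [len(a.live) + 11]
18. n3.env = 9  [C₁.val]
19. n3.off = false  [C₂.env > -8]
20. n3.val = 27  [C₁.val + 18]
21. n14.sig = "nz"  [terminal]
22. n13.env = -4  [len(h.sig) - 6]
23. n13.off = true  [true]
24. n13.val = 2  [len(h.sig)]
25. n2.ok = "wz"  ["wz"]
26. n2.cnt = true  [C₁.val > 1]
27. n2.key = 3  [C₀.env * 2 - 15]
28. n2.wid = 1  [C₁.env + 5]
29. n15.pre = 20  [S₁.wid + 19]
30. n15.val = 1  [S₁.key - 2]
31. n15.wid = 5  [(if S₁.cnt then b.fin else S₁.wid) + 11]
32. n18.live = "xx"  [terminal]
33. n17.env = 8  [len(a.live) + 6]
34. n17.off = true  [true]
35. n17.val = 16  [len(a.live) + 14]
36. n19.fin = 16  [terminal]
37. n16.wid = true  [C.val > 15]
38. n16.env = "zn"  ["zn"]
39. n15.live = false  [not A.wid]
40. n0.ok = "vwz"  ["v" ++ S₁.ok]
41. n0.cnt = true  [S₁.wid > 0]
42. n0.key = 19  [19]
43. n0.wid = 14  [S₁.key + 11]

5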